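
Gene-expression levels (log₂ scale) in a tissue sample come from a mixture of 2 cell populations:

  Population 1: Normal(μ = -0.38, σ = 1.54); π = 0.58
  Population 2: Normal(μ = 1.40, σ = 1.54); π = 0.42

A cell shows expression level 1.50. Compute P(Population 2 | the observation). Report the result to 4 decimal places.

0.6035

By Bayes' theorem, P(k | x) = π_k f_k(x) / Σ_j π_j f_j(x).
Normal densities:
  f_1 = (1/(1.54·√(2π)))·exp(−(1.50−-0.38)²/(2·1.54²)) = 0.259053·exp(-0.74515) = 0.122963
  f_2 = (1/(1.54·√(2π)))·exp(−(1.50−1.40)²/(2·1.54²)) = 0.259053·exp(-0.00211) = 0.258508
Prior × likelihood for each component:
  π_1·f_1 = 0.58 × 0.122963 = 0.0713185
  π_2·f_2 = 0.42 × 0.258508 = 0.108573
Normaliser: 0.0713185 + 0.108573 = 0.179892
P(Population 2 | x) ≈ 0.6035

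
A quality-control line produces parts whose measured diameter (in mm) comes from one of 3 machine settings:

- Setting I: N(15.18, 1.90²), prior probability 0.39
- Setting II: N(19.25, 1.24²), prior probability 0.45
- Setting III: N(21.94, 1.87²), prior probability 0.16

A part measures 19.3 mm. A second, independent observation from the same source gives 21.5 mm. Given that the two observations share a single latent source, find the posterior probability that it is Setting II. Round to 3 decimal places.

Posterior ∝ prior × likelihood, so P(k | x) ∝ w_k f_k(x); normalise over all components.
Since both observations come from the same component, the likelihood for component k is f_k(x₁)·f_k(x₂).
  f_I = [(1/(1.90·√(2π)))·exp(−(19.3−15.18)²/(2·1.90²)) = 0.209970·exp(-2.35102) = 0.0200041] × [0.000830917] = 1.66218e-05
  f_II = [(1/(1.24·√(2π)))·exp(−(19.3−19.25)²/(2·1.24²)) = 0.321728·exp(-0.00081) = 0.321466] × [0.0620209] = 0.0199376
  f_III = [(1/(1.87·√(2π)))·exp(−(19.3−21.94)²/(2·1.87²)) = 0.213338·exp(-0.99654) = 0.0787547] × [0.207514] = 0.0163427
Unnormalised posteriors:
  w_I·f_I = 0.39 × 1.66218e-05 = 6.48248e-06
  w_II·f_II = 0.45 × 0.0199376 = 0.00897193
  w_III·f_III = 0.16 × 0.0163427 = 0.00261483
Marginal: 6.48248e-06 + 0.00897193 + 0.00261483 = 0.0115932
Responsibility of Setting II: 0.00897193 / 0.0115932 ≈ 0.774

0.774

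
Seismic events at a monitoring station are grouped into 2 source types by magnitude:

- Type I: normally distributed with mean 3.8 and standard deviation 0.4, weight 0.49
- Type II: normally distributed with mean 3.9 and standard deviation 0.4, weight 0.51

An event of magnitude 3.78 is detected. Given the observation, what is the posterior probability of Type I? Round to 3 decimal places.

0.501

The responsibility of component k is w_k f_k(x) divided by Σ_j w_j f_j(x).
Component likelihoods at x = 3.78:
  f_I = (1/(0.4·√(2π)))·exp(−(3.78−3.8)²/(2·0.4²)) = 0.997356·exp(-0.00125) = 0.99611
  f_II = (1/(0.4·√(2π)))·exp(−(3.78−3.9)²/(2·0.4²)) = 0.997356·exp(-0.04500) = 0.95347
Weight by the priors:
  w_I·f_I = 0.49 × 0.99611 = 0.488094
  w_II·f_II = 0.51 × 0.95347 = 0.486269
Sum: 0.488094 + 0.486269 = 0.974363
P(Type I | data) = 0.488094 / 0.974363 ≈ 0.501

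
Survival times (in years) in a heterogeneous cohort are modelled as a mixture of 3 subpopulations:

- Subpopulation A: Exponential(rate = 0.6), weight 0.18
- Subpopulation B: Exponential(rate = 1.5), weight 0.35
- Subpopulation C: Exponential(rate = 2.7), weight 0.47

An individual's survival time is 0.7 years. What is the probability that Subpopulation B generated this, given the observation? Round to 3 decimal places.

By Bayes' theorem, P(k | x) = P(Z=k) f_k(x) / Σ_j P(Z=j) f_j(x).
Component likelihoods at x = 0.7 years:
  f_A = 0.394228
  f_B = 0.524907
  f_C = 0.407894
Unnormalised posteriors:
  P(Z=A)·f_A = 0.18 × 0.394228 = 0.0709611
  P(Z=B)·f_B = 0.35 × 0.524907 = 0.183717
  P(Z=C)·f_C = 0.47 × 0.407894 = 0.19171
Marginal: 0.0709611 + 0.183717 + 0.19171 = 0.446389
Responsibility of Subpopulation B: 0.183717 / 0.446389 ≈ 0.412

0.412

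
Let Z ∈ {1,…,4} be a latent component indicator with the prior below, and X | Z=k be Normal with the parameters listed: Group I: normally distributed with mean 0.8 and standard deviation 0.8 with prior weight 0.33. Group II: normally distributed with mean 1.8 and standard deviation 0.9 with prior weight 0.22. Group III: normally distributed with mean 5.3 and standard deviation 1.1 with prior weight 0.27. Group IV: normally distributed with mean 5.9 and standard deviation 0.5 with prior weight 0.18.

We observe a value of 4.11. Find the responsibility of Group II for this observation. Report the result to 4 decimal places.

0.0619

By Bayes' theorem, P(k | x) = w_k f_k(x) / Σ_j w_j f_j(x).
Normal densities:
  f_I = (1/(0.8·√(2π)))·exp(−(4.11−0.8)²/(2·0.8²)) = 0.498678·exp(-8.55945) = 9.56086e-05
  f_II = (1/(0.9·√(2π)))·exp(−(4.11−1.8)²/(2·0.9²)) = 0.443269·exp(-3.29389) = 0.0164494
  f_III = (1/(1.1·√(2π)))·exp(−(4.11−5.3)²/(2·1.1²)) = 0.362675·exp(-0.58517) = 0.202015
  f_IV = (1/(0.5·√(2π)))·exp(−(4.11−5.9)²/(2·0.5²)) = 0.797885·exp(-6.40820) = 0.0013149
Weight by the priors:
  w_I·f_I = 0.33 × 9.56086e-05 = 3.15508e-05
  w_II·f_II = 0.22 × 0.0164494 = 0.00361887
  w_III·f_III = 0.27 × 0.202015 = 0.054544
  w_IV·f_IV = 0.18 × 0.0013149 = 0.000236683
Denominator: 3.15508e-05 + 0.00361887 + 0.054544 + 0.000236683 = 0.0584311
So the posterior for Group II is 0.00361887 / 0.0584311 ≈ 0.0619.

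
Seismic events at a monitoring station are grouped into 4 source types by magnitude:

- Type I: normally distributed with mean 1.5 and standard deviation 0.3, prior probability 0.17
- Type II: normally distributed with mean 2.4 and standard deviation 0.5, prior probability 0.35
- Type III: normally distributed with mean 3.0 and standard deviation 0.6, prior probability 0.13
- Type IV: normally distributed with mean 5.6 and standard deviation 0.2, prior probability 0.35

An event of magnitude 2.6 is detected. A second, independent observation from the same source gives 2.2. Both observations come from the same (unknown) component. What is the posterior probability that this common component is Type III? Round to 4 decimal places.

By Bayes' theorem, P(k | x) = π_k f_k(x) / Σ_j π_j f_j(x).
Since both observations come from the same component, the likelihood for component k is f_k(x₁)·f_k(x₂).
  f_I = [0.0016009] × [0.0874063] = 0.000139929
  f_II = [0.73654] × [0.73654] = 0.542492
  f_III = [0.532413] × [0.27335] = 0.145535
  f_IV = [2.76535e-49] × [3.50209e-63] = 9.68452e-112
Prior × likelihood for each component:
  π_I·f_I = 0.17 × 0.000139929 = 2.37879e-05
  π_II·f_II = 0.35 × 0.542492 = 0.189872
  π_III·f_III = 0.13 × 0.145535 = 0.0189196
  π_IV·f_IV = 0.35 × 9.68452e-112 = 3.38958e-112
Normaliser: 2.37879e-05 + 0.189872 + 0.0189196 + 3.38958e-112 = 0.208815
So the posterior for Type III is 0.0189196 / 0.208815 ≈ 0.0906.

0.0906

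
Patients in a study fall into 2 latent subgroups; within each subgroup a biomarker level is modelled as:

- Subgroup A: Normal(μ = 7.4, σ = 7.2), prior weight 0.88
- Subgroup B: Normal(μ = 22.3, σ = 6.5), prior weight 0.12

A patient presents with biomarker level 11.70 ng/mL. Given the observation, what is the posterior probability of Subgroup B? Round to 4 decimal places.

0.0456

The responsibility of component k is w_k f_k(x) divided by Σ_j w_j f_j(x).
Normal densities:
  f_A = 0.0463582
  f_B = 0.0162373
Prior × likelihood for each component:
  w_A·f_A = 0.88 × 0.0463582 = 0.0407952
  w_B·f_B = 0.12 × 0.0162373 = 0.00194847
Marginal: 0.0407952 + 0.00194847 = 0.0427437
Responsibility of Subgroup B: 0.00194847 / 0.0427437 ≈ 0.0456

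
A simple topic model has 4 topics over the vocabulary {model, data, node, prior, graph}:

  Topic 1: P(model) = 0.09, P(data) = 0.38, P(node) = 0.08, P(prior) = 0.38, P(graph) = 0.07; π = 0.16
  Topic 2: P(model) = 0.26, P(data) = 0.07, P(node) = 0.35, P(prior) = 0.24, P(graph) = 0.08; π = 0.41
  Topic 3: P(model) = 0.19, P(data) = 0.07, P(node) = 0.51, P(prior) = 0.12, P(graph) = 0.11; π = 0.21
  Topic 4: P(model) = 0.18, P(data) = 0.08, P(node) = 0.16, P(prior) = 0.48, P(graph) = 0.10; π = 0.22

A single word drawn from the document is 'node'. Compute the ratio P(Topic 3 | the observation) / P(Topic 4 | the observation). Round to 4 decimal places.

The posterior odds equal the prior odds times the likelihood ratio: (π_i/π_j)·(f_i(x)/f_j(x)).
Component likelihoods at x = 'node':
  L_1 = P(node | comp) = 0.08
  L_2 = P(node | comp) = 0.35
  L_3 = P(node | comp) = 0.51
  L_4 = P(node | comp) = 0.16
0.1071 / 0.0352 ≈ 3.0426

3.0426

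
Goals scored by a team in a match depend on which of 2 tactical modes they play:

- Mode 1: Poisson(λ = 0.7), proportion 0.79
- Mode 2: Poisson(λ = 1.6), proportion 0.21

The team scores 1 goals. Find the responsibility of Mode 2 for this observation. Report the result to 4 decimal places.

P(component k | x) = π_k·f_k(x) / marginal(x), where marginal(x) = Σ_j π_j·f_j(x).
Evaluate each component's likelihood at the observed value:
  p_1 = 0.34761
  p_2 = 0.323034
Prior × likelihood for each component:
  π_1·p_1 = 0.79 × 0.34761 = 0.274612
  π_2·p_2 = 0.21 × 0.323034 = 0.0678372
Denominator: 0.274612 + 0.0678372 = 0.342449
Responsibility of Mode 2: 0.0678372 / 0.342449 ≈ 0.1981

0.1981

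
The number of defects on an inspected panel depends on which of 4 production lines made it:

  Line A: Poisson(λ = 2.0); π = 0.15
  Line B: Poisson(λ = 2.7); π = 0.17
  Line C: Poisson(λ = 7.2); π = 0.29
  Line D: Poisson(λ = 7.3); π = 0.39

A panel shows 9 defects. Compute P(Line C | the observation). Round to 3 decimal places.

Apply Bayes' rule: the posterior for each component is proportional to its prior times its likelihood at x.
Poisson probabilities:
  p_A = 0.000190949
  p_B = 0.00141226
  p_C = 0.106982
  p_D = 0.109596
Multiply by the mixture weights:
  P(Z=A)·p_A = 0.15 × 0.000190949 = 2.86424e-05
  P(Z=B)·p_B = 0.17 × 0.00141226 = 0.000240085
  P(Z=C)·p_C = 0.29 × 0.106982 = 0.0310247
  P(Z=D)·p_D = 0.39 × 0.109596 = 0.0427423
Normaliser: 2.86424e-05 + 0.000240085 + 0.0310247 + 0.0427423 = 0.0740357
P(Line C | data) ≈ 0.419

0.419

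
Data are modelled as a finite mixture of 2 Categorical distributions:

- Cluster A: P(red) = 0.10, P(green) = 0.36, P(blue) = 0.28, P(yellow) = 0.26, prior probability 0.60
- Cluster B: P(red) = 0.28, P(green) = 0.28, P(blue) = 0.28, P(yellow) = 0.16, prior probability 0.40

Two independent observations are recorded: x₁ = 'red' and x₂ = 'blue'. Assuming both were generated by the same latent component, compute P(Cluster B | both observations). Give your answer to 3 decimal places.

P(component k | x) = w_k·f_k(x) / marginal(x), where marginal(x) = Σ_j w_j·f_j(x).
Since both observations come from the same component, the likelihood for component k is f_k(x₁)·f_k(x₂).
  p_A = [P(red | comp) = 0.10] × [0.28] = 0.028
  p_B = [P(red | comp) = 0.28] × [0.28] = 0.0784
Unnormalised posteriors:
  w_A·p_A = 0.60 × 0.028 = 0.0168
  w_B·p_B = 0.40 × 0.0784 = 0.03136
Evidence: 0.0168 + 0.03136 = 0.04816
So the posterior for Cluster B is 0.03136 / 0.04816 ≈ 0.651.

0.651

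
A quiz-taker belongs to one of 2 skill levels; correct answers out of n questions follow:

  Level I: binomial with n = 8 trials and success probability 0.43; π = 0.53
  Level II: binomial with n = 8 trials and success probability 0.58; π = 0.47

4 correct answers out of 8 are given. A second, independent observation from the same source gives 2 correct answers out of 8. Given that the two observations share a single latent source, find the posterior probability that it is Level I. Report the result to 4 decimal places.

0.7988

By Bayes' theorem, P(k | x) = π_k f_k(x) / Σ_j π_j f_j(x).
Since both observations come from the same component, the likelihood for component k is f_k(x₁)·f_k(x₂).
  f_I = [C(8,4)·0.43^4·0.57^4 = 70·0.034188·0.10556 = 0.252622] × [0.17756] = 0.0448555
  f_II = [C(8,4)·0.58^4·0.42^4 = 70·0.113165·0.031117 = 0.246494] × [0.0517023] = 0.0127443
Prior × likelihood for each component:
  π_I·f_I = 0.53 × 0.0448555 = 0.0237734
  π_II·f_II = 0.47 × 0.0127443 = 0.00598983
Marginal: 0.0237734 + 0.00598983 = 0.0297632
P(Level I | data) = 0.0237734 / 0.0297632 ≈ 0.7988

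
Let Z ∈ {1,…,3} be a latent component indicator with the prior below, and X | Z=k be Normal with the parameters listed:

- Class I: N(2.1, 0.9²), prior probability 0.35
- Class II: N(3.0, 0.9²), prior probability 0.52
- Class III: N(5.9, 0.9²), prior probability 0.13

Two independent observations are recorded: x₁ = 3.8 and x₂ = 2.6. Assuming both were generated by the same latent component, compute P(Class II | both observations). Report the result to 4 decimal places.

By Bayes' theorem, P(k | x) = P(Z=k) f_k(x) / Σ_j P(Z=j) f_j(x).
Since both observations come from the same component, the likelihood for component k is f_k(x₁)·f_k(x₂).
  f_I = [(1/(0.9·√(2π)))·exp(−(3.8−2.1)²/(2·0.9²)) = 0.443269·exp(-1.78395) = 0.0744574] × [0.37988] = 0.0282849
  f_II = [(1/(0.9·√(2π)))·exp(−(3.8−3.0)²/(2·0.9²)) = 0.443269·exp(-0.39506) = 0.298603] × [0.401582] = 0.119914
  f_III = [(1/(0.9·√(2π)))·exp(−(3.8−5.9)²/(2·0.9²)) = 0.443269·exp(-2.72222) = 0.0291354] × [0.000533634] = 1.55477e-05
Prior × likelihood for each component:
  P(Z=I)·f_I = 0.35 × 0.0282849 = 0.00989971
  P(Z=II)·f_II = 0.52 × 0.119914 = 0.0623551
  P(Z=III)·f_III = 0.13 × 1.55477e-05 = 2.0212e-06
Marginal: 0.00989971 + 0.0623551 + 2.0212e-06 = 0.0722568
Responsibility of Class II: 0.0623551 / 0.0722568 ≈ 0.8630

0.8630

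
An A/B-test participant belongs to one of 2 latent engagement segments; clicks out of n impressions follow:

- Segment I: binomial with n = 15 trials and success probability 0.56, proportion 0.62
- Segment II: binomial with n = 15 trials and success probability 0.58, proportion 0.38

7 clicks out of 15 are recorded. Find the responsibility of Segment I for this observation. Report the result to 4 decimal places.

By Bayes' theorem, P(k | x) = π_k f_k(x) / Σ_j π_j f_j(x).
Evaluate each component's likelihood at the observed value:
  p_I = C(15,7)·0.56^7·0.44^8 = 6435·0.0172709·0.00140482 = 0.15613
  p_II = C(15,7)·0.58^7·0.42^8 = 6435·0.0220798·0.000968265 = 0.137575
Weight by the priors:
  π_I·p_I = 0.62 × 0.15613 = 0.0968006
  π_II·p_II = 0.38 × 0.137575 = 0.0522784
Evidence: 0.0968006 + 0.0522784 = 0.149079
P(Segment I | x) = 0.0968006 / 0.149079 ≈ 0.6493

0.6493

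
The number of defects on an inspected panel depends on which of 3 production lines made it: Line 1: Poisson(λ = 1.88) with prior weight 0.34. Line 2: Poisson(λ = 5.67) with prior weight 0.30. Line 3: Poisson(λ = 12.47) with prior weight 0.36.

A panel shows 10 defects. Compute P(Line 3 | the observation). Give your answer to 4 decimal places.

The responsibility of component k is π_k f_k(x) divided by Σ_j π_j f_j(x).
Poisson probabilities:
  p_1 = e^(−1.88)·1.88^10/10! = 2.31922e-05
  p_2 = e^(−5.67)·5.67^10/10! = 0.0326301
  p_3 = e^(−12.47)·12.47^10/10! = 0.0962164
Prior × likelihood for each component:
  π_1·p_1 = 0.34 × 2.31922e-05 = 7.88535e-06
  π_2·p_2 = 0.30 × 0.0326301 = 0.00978902
  π_3·p_3 = 0.36 × 0.0962164 = 0.0346379
Sum: 7.88535e-06 + 0.00978902 + 0.0346379 = 0.0444348
Responsibility of Line 3: 0.0346379 / 0.0444348 ≈ 0.7795

0.7795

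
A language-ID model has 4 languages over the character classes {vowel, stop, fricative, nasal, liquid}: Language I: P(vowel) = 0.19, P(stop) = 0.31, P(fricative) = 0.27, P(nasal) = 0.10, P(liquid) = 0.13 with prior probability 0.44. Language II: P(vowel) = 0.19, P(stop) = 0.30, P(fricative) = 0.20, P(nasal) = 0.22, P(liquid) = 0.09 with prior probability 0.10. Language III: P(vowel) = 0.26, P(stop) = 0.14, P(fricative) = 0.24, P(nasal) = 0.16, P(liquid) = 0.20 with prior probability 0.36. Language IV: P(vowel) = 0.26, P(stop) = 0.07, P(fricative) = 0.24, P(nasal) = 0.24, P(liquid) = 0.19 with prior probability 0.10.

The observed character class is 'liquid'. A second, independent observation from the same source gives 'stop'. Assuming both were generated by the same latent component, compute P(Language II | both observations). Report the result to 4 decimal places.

0.0848

By Bayes' theorem, P(k | x) = π_k f_k(x) / Σ_j π_j f_j(x).
Since both observations come from the same component, the likelihood for component k is f_k(x₁)·f_k(x₂).
  f_I = [P(liquid | comp) = 0.13] × [0.31] = 0.0403
  f_II = [P(liquid | comp) = 0.09] × [0.3] = 0.027
  f_III = [P(liquid | comp) = 0.20] × [0.14] = 0.028
  f_IV = [P(liquid | comp) = 0.19] × [0.07] = 0.0133
Prior × likelihood for each component:
  π_I·f_I = 0.44 × 0.0403 = 0.017732
  π_II·f_II = 0.10 × 0.027 = 0.0027
  π_III·f_III = 0.36 × 0.028 = 0.01008
  π_IV·f_IV = 0.10 × 0.0133 = 0.00133
Normaliser: 0.017732 + 0.0027 + 0.01008 + 0.00133 = 0.031842
P(Language II | data) ≈ 0.0848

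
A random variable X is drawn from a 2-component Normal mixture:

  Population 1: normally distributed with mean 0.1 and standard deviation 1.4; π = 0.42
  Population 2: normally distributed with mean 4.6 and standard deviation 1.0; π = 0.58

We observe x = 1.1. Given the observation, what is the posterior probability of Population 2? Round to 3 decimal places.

Posterior ∝ prior × likelihood, so P(k | x) ∝ P(Z=k) f_k(x); normalise over all components.
Evaluate each component's likelihood at the observed value:
  p_1 = 0.220797
  p_2 = 0.000872683
Prior × likelihood for each component:
  P(Z=1)·p_1 = 0.42 × 0.220797 = 0.0927346
  P(Z=2)·p_2 = 0.58 × 0.000872683 = 0.000506156
Evidence: 0.0927346 + 0.000506156 = 0.0932408
P(Population 2 | data) = 0.000506156 / 0.0932408 ≈ 0.005

0.005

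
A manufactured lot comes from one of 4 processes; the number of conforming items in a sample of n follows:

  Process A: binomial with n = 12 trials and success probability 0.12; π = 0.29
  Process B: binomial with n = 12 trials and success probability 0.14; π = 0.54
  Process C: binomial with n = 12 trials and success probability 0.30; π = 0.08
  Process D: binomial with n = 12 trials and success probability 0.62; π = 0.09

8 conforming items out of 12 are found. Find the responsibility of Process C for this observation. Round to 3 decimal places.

0.030

By Bayes' theorem, P(k | x) = π_k f_k(x) / Σ_j π_j f_j(x).
Binomial probabilities:
  f_A = C(12,8)·0.12^8·0.88^4 = 495·4.29982e-08·0.599695 = 1.2764e-05
  f_B = C(12,8)·0.14^8·0.86^4 = 495·1.47579e-07·0.547008 = 3.99598e-05
  f_C = C(12,8)·0.30^8·0.70^4 = 495·6.561e-05·0.2401 = 0.00779772
  f_D = C(12,8)·0.62^8·0.38^4 = 495·0.021834·0.0208514 = 0.225358
Multiply by the mixture weights:
  π_A·f_A = 0.29 × 1.2764e-05 = 3.70155e-06
  π_B·f_B = 0.54 × 3.99598e-05 = 2.15783e-05
  π_C·f_C = 0.08 × 0.00779772 = 0.000623817
  π_D·f_D = 0.09 × 0.225358 = 0.0202822
Marginal: 3.70155e-06 + 2.15783e-05 + 0.000623817 + 0.0202822 = 0.0209313
P(Process C | the observation) = 0.000623817 / 0.0209313 ≈ 0.030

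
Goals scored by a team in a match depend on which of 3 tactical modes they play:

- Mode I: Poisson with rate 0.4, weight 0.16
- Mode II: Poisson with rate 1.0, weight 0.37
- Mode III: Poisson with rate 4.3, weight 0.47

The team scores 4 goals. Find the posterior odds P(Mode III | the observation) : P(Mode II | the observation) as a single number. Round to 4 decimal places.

16.0176

Only the two components matter; the odds are (P(Z=i) f_i(x)) / (P(Z=j) f_j(x)).
Poisson probabilities:
  L_I = 0.000715008
  L_II = 0.0153283
  L_III = 0.193284
Odds = (0.47/0.37) × (0.193284/0.0153283) = 1.27027 × 12.6096 ≈ 16.0176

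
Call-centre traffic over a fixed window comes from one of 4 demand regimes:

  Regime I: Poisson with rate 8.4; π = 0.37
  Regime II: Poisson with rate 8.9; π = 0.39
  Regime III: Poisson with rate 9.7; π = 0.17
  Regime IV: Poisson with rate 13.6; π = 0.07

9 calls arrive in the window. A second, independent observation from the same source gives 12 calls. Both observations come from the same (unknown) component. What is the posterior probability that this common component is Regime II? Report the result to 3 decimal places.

By Bayes' theorem, P(k | x) = π_k f_k(x) / Σ_j π_j f_j(x).
Since both observations come from the same component, the likelihood for component k is f_k(x₁)·f_k(x₂).
  p_I = [e^(−8.4)·8.4^9/9! = 0.129026] × [0.057935] = 0.00747511
  p_II = [e^(−8.9)·8.9^9/9! = 0.131682] × [0.070327] = 0.0092608
  p_III = [e^(−9.7)·9.7^9/9! = 0.128388] × [0.0887702] = 0.0113971
  p_IV = [e^(−13.6)·13.6^9/9! = 0.0544104] × [0.103687] = 0.00564166
Multiply by the mixture weights:
  π_I·p_I = 0.37 × 0.00747511 = 0.00276579
  π_II·p_II = 0.39 × 0.0092608 = 0.00361171
  π_III·p_III = 0.17 × 0.0113971 = 0.0019375
  π_IV·p_IV = 0.07 × 0.00564166 = 0.000394916
Normaliser: 0.00276579 + 0.00361171 + 0.0019375 + 0.000394916 = 0.00870992
P(Regime II | x₁,x₂) ≈ 0.415

0.415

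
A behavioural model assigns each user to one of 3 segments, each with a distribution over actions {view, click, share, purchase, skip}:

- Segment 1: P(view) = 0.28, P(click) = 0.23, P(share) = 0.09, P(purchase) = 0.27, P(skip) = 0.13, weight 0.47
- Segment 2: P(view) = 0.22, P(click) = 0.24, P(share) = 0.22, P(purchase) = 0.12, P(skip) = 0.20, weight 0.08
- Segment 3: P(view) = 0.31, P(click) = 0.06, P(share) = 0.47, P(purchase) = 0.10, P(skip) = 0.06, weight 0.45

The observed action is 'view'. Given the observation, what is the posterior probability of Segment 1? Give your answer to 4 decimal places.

Posterior ∝ prior × likelihood, so P(k | x) ∝ P(Z=k) f_k(x); normalise over all components.
Component likelihoods at x = 'view':
  f_1 = P(view | comp) = 0.28
  f_2 = P(view | comp) = 0.22
  f_3 = P(view | comp) = 0.31
Prior × likelihood for each component:
  P(Z=1)·f_1 = 0.47 × 0.28 = 0.1316
  P(Z=2)·f_2 = 0.08 × 0.22 = 0.0176
  P(Z=3)·f_3 = 0.45 × 0.31 = 0.1395
Evidence: 0.1316 + 0.0176 + 0.1395 = 0.2887
P(Segment 1 | x) ≈ 0.4558

0.4558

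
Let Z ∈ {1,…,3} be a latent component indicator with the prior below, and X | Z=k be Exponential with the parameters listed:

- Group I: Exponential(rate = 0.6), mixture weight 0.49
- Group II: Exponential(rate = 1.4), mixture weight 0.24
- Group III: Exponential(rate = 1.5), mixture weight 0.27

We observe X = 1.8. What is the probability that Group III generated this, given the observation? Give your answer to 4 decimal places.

0.1766

Apply Bayes' rule: the posterior for each component is proportional to its prior times its likelihood at x.
Exponential densities:
  f_I = 0.203757
  f_II = 0.112643
  f_III = 0.100808
Multiply by the mixture weights:
  P(Z=I)·f_I = 0.49 × 0.203757 = 0.0998411
  P(Z=II)·f_II = 0.24 × 0.112643 = 0.0270344
  P(Z=III)·f_III = 0.27 × 0.100808 = 0.0272182
Denominator: 0.0998411 + 0.0270344 + 0.0272182 = 0.154094
P(Group III | the observation) = 0.0272182 / 0.154094 ≈ 0.1766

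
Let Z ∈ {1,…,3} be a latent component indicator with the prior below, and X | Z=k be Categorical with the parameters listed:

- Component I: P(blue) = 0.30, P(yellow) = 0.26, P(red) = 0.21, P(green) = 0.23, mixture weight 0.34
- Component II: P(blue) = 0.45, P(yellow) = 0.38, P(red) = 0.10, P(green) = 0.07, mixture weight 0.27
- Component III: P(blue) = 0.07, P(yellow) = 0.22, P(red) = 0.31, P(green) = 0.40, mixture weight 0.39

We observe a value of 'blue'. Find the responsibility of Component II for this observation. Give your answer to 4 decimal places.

P(component k | x) = π_k·f_k(x) / marginal(x), where marginal(x) = Σ_j π_j·f_j(x).
Evaluate each component's likelihood at the observed value:
  p_I = P(blue | comp) = 0.30
  p_II = P(blue | comp) = 0.45
  p_III = P(blue | comp) = 0.07
Prior × likelihood for each component:
  π_I·p_I = 0.34 × 0.3 = 0.102
  π_II·p_II = 0.27 × 0.45 = 0.1215
  π_III·p_III = 0.39 × 0.07 = 0.0273
Marginal: 0.102 + 0.1215 + 0.0273 = 0.2508
So the posterior for Component II is 0.1215 / 0.2508 ≈ 0.4844.

0.4844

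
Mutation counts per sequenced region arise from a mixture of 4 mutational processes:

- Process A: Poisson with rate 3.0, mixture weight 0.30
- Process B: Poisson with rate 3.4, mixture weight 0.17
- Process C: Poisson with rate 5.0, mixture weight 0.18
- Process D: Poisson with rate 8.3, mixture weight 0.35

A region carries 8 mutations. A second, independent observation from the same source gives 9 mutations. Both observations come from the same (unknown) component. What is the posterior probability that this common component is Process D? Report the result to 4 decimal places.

Posterior ∝ prior × likelihood, so P(k | x) ∝ π_k f_k(x); normalise over all components.
Since both observations come from the same component, the likelihood for component k is f_k(x₁)·f_k(x₂).
  p_A = [e^(−3.0)·3.0^8/8! = 0.00810151] × [0.0027005] = 2.18782e-05
  p_B = [e^(−3.4)·3.4^8/8! = 0.0147812] × [0.00558401] = 8.25383e-05
  p_C = [e^(−5.0)·5.0^8/8! = 0.065278] × [0.0362656] = 0.00236735
  p_D = [e^(−8.3)·8.3^8/8! = 0.138823] × [0.128025] = 0.0177728
Weight by the priors:
  π_A·p_A = 0.30 × 2.18782e-05 = 6.56345e-06
  π_B·p_B = 0.17 × 8.25383e-05 = 1.40315e-05
  π_C·p_C = 0.18 × 0.00236735 = 0.000426122
  π_D·p_D = 0.35 × 0.0177728 = 0.00622048
Marginal: 6.56345e-06 + 1.40315e-05 + 0.000426122 + 0.00622048 = 0.00666719
P(Process D | x₁, x₂) = 0.00622048 / 0.00666719 ≈ 0.9330

0.9330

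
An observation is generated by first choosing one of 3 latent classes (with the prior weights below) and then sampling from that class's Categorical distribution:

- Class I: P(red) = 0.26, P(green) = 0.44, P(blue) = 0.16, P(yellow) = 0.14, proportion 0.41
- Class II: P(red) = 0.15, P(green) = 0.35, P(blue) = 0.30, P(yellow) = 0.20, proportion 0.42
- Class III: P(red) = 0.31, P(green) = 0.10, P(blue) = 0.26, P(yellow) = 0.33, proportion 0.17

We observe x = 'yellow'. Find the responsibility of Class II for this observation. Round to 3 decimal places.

P(component k | x) = w_k·f_k(x) / marginal(x), where marginal(x) = Σ_j w_j·f_j(x).
Evaluate each component's likelihood at the observed value:
  p_I = 0.14
  p_II = 0.2
  p_III = 0.33
Weight by the priors:
  w_I·p_I = 0.41 × 0.14 = 0.0574
  w_II·p_II = 0.42 × 0.2 = 0.084
  w_III·p_III = 0.17 × 0.33 = 0.0561
Marginal: 0.0574 + 0.084 + 0.0561 = 0.1975
Responsibility of Class II: 0.084 / 0.1975 ≈ 0.425

0.425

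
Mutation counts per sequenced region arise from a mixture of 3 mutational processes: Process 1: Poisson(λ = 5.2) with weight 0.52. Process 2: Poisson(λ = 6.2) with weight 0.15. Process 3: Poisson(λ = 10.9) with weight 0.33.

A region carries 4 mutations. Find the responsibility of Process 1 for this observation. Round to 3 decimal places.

Posterior ∝ prior × likelihood, so P(k | x) ∝ w_k f_k(x); normalise over all components.
Component likelihoods at x = 4 mutations:
  L_1 = e^(−5.2)·5.2^4/4! = 0.168063
  L_2 = e^(−6.2)·6.2^4/4! = 0.124948
  L_3 = e^(−10.9)·10.9^4/4! = 0.0108564
Prior × likelihood for each component:
  w_1·L_1 = 0.52 × 0.168063 = 0.0873925
  w_2·L_2 = 0.15 × 0.124948 = 0.0187422
  w_3·L_3 = 0.33 × 0.0108564 = 0.0035826
Denominator: 0.0873925 + 0.0187422 + 0.0035826 = 0.109717
So the posterior for Process 1 is 0.0873925 / 0.109717 ≈ 0.797.

0.797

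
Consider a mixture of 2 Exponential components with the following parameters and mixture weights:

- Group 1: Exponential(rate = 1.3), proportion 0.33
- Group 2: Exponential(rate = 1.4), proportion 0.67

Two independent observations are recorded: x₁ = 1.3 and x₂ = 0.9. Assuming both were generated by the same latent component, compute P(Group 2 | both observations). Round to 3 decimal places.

0.654

P(component k | x) = π_k·f_k(x) / marginal(x), where marginal(x) = Σ_j π_j·f_j(x).
Since both observations come from the same component, the likelihood for component k is f_k(x₁)·f_k(x₂).
  f_1 = [1.3·e^(−1.3·1.3) = 1.3·e^(−1.6900) = 0.239875] × [0.403477] = 0.0967842
  f_2 = [1.4·e^(−1.4·1.3) = 1.4·e^(−1.8200) = 0.226836] × [0.397116] = 0.0900801
Prior × likelihood for each component:
  π_1·f_1 = 0.33 × 0.0967842 = 0.0319388
  π_2·f_2 = 0.67 × 0.0900801 = 0.0603537
Marginal: 0.0319388 + 0.0603537 = 0.0922925
So the posterior for Group 2 is 0.0603537 / 0.0922925 ≈ 0.654.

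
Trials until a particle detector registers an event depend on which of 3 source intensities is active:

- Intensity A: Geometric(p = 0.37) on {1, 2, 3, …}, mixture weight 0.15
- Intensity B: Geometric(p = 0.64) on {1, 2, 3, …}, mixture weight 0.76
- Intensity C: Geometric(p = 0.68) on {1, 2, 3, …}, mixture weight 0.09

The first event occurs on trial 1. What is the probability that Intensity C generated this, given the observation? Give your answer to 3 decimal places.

P(component k | x) = π_k·f_k(x) / marginal(x), where marginal(x) = Σ_j π_j·f_j(x).
Component likelihoods at x = 1:
  p_A = 0.37
  p_B = 0.64
  p_C = 0.68
Weight by the priors:
  π_A·p_A = 0.15 × 0.37 = 0.0555
  π_B·p_B = 0.76 × 0.64 = 0.4864
  π_C·p_C = 0.09 × 0.68 = 0.0612
Denominator: 0.0555 + 0.4864 + 0.0612 = 0.6031
P(Intensity C | x) = 0.0612 / 0.6031 ≈ 0.101

0.101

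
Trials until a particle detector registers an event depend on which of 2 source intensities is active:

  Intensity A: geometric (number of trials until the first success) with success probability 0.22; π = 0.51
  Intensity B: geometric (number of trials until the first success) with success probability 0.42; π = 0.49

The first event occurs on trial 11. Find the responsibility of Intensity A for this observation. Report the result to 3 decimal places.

0.913

Apply Bayes' rule: the posterior for each component is proportional to its prior times its likelihood at x.
Evaluate each component's likelihood at the observed value:
  L_A = 0.0183387
  L_B = 0.00180938
Multiply by the mixture weights:
  P(Z=A)·L_A = 0.51 × 0.0183387 = 0.00935274
  P(Z=B)·L_B = 0.49 × 0.00180938 = 0.000886595
Denominator: 0.00935274 + 0.000886595 = 0.0102393
Responsibility of Intensity A: 0.00935274 / 0.0102393 ≈ 0.913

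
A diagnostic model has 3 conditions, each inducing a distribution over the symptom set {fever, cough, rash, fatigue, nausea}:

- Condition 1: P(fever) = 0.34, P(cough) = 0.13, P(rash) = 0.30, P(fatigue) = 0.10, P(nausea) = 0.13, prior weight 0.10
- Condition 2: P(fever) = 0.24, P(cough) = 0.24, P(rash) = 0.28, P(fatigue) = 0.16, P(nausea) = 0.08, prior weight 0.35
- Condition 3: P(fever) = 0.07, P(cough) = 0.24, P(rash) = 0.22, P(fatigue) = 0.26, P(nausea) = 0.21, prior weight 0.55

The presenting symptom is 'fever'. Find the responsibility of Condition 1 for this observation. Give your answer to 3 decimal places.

Posterior ∝ prior × likelihood, so P(k | x) ∝ P(Z=k) f_k(x); normalise over all components.
Component likelihoods at x = 'fever':
  p_1 = P(fever | comp) = 0.34
  p_2 = P(fever | comp) = 0.24
  p_3 = P(fever | comp) = 0.07
Prior × likelihood for each component:
  P(Z=1)·p_1 = 0.10 × 0.34 = 0.034
  P(Z=2)·p_2 = 0.35 × 0.24 = 0.084
  P(Z=3)·p_3 = 0.55 × 0.07 = 0.0385
Denominator: 0.034 + 0.084 + 0.0385 = 0.1565
P(Condition 1 | the observation) ≈ 0.217

0.217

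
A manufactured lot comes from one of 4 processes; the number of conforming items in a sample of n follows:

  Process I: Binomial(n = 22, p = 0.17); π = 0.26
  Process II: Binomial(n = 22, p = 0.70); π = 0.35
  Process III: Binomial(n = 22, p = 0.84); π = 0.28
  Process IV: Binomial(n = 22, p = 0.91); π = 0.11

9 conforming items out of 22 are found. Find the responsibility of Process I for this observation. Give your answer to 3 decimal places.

By Bayes' theorem, P(k | x) = π_k f_k(x) / Σ_j π_j f_j(x).
Component likelihoods at x = 9 conforming items out of 22:
  f_I = C(22,9)·0.17^9·0.83^13 = 497420·1.18588e-07·0.0887187 = 0.00523334
  f_II = C(22,9)·0.70^9·0.30^13 = 497420·0.0403536·1.59432e-07 = 0.00320024
  f_III = C(22,9)·0.84^9·0.16^13 = 497420·0.208216·4.5036e-11 = 4.66441e-06
  f_IV = C(22,9)·0.91^9·0.09^13 = 497420·0.42793·2.54187e-14 = 5.41064e-09
Prior × likelihood for each component:
  π_I·f_I = 0.26 × 0.00523334 = 0.00136067
  π_II·f_II = 0.35 × 0.00320024 = 0.00112008
  π_III·f_III = 0.28 × 4.66441e-06 = 1.30603e-06
  π_IV·f_IV = 0.11 × 5.41064e-09 = 5.9517e-10
Sum: 0.00136067 + 0.00112008 + 1.30603e-06 + 5.9517e-10 = 0.00248206
P(Process I | the observation) = 0.00136067 / 0.00248206 ≈ 0.548

0.548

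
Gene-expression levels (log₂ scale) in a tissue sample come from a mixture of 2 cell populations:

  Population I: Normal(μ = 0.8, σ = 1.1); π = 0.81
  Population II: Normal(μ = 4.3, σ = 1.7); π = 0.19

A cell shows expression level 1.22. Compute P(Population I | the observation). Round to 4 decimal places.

Posterior ∝ prior × likelihood, so P(k | x) ∝ π_k f_k(x); normalise over all components.
Component likelihoods at x = 1.22:
  p_I = (1/(1.1·√(2π)))·exp(−(1.22−0.8)²/(2·1.1²)) = 0.362675·exp(-0.07289) = 0.337179
  p_II = (1/(1.7·√(2π)))·exp(−(1.22−4.3)²/(2·1.7²)) = 0.234672·exp(-1.64125) = 0.045465
Prior × likelihood for each component:
  π_I·p_I = 0.81 × 0.337179 = 0.273115
  π_II·p_II = 0.19 × 0.045465 = 0.00863835
Marginal: 0.273115 + 0.00863835 = 0.281753
P(Population I | data) ≈ 0.9693

0.9693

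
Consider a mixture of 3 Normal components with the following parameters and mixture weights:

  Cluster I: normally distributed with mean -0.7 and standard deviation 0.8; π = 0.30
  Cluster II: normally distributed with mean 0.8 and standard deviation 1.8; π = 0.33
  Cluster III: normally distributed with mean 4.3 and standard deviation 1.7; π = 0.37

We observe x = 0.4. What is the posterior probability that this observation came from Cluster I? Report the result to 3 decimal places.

Posterior ∝ prior × likelihood, so P(k | x) ∝ π_k f_k(x); normalise over all components.
Component likelihoods at x = 0.4:
  f_I = 0.193765
  f_II = 0.216229
  f_III = 0.0168896
Multiply by the mixture weights:
  π_I·f_I = 0.30 × 0.193765 = 0.0581296
  π_II·f_II = 0.33 × 0.216229 = 0.0713556
  π_III·f_III = 0.37 × 0.0168896 = 0.00624917
Sum: 0.0581296 + 0.0713556 + 0.00624917 = 0.135734
P(Cluster I | the observation) = 0.0581296 / 0.135734 ≈ 0.428

0.428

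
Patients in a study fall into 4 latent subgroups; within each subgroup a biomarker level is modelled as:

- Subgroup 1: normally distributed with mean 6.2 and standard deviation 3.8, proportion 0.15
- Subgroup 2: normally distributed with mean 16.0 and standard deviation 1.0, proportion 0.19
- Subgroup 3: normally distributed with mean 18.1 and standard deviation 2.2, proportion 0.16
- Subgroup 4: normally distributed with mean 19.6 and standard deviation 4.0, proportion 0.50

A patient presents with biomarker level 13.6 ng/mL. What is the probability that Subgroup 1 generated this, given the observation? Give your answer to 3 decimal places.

0.090

Posterior ∝ prior × likelihood, so P(k | x) ∝ P(Z=k) f_k(x); normalise over all components.
Component likelihoods at x = 13.6 ng/mL:
  L_1 = 0.0157634
  L_2 = 0.0223945
  L_3 = 0.0223856
  L_4 = 0.0323794
Prior × likelihood for each component:
  P(Z=1)·L_1 = 0.15 × 0.0157634 = 0.00236452
  P(Z=2)·L_2 = 0.19 × 0.0223945 = 0.00425496
  P(Z=3)·L_3 = 0.16 × 0.0223856 = 0.00358169
  P(Z=4)·L_4 = 0.50 × 0.0323794 = 0.0161897
Denominator: 0.00236452 + 0.00425496 + 0.00358169 + 0.0161897 = 0.0263909
Responsibility of Subgroup 1: 0.00236452 / 0.0263909 ≈ 0.090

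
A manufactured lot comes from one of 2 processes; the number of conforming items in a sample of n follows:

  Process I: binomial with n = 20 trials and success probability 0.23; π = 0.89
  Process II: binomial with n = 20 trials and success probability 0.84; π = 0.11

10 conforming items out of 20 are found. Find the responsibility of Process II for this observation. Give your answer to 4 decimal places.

0.0078

Apply Bayes' rule: the posterior for each component is proportional to its prior times its likelihood at x.
Component likelihoods at x = 10 conforming items out of 20:
  L_I = C(20,10)·0.23^10·0.77^10 = 184756·4.14265e-07·0.0732668 = 0.00560769
  L_II = C(20,10)·0.84^10·0.16^10 = 184756·0.174901·1.09951e-08 = 0.000355297
Unnormalised posteriors:
  π_I·L_I = 0.89 × 0.00560769 = 0.00499085
  π_II·L_II = 0.11 × 0.000355297 = 3.90826e-05
Denominator: 0.00499085 + 3.90826e-05 = 0.00502993
P(Process II | x) ≈ 0.0078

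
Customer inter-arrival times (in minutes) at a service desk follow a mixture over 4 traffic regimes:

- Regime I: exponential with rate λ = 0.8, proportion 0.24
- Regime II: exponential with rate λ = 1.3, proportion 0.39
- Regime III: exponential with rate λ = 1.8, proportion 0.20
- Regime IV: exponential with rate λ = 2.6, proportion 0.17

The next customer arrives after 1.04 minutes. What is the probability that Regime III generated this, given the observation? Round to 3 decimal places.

0.185

The responsibility of component k is P(Z=k) f_k(x) divided by Σ_j P(Z=j) f_j(x).
Exponential densities:
  p_I = 0.8·e^(−0.8·1.04) = 0.8·e^(−0.8320) = 0.348142
  p_II = 1.3·e^(−1.3·1.04) = 1.3·e^(−1.3520) = 0.336339
  p_III = 1.8·e^(−1.8·1.04) = 1.8·e^(−1.8720) = 0.276868
  p_IV = 2.6·e^(−2.6·1.04) = 2.6·e^(−2.7040) = 0.174037
Weight by the priors:
  P(Z=I)·p_I = 0.24 × 0.348142 = 0.0835542
  P(Z=II)·p_II = 0.39 × 0.336339 = 0.131172
  P(Z=III)·p_III = 0.20 × 0.276868 = 0.0553737
  P(Z=IV)·p_IV = 0.17 × 0.174037 = 0.0295863
Evidence: 0.0835542 + 0.131172 + 0.0553737 + 0.0295863 = 0.299686
Responsibility of Regime III: 0.0553737 / 0.299686 ≈ 0.185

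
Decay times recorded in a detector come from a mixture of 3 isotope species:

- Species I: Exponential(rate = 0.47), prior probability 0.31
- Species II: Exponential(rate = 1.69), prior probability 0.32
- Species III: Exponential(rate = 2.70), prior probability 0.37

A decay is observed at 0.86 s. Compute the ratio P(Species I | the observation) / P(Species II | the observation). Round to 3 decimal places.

The posterior odds equal the prior odds times the likelihood ratio: (π_i/π_j)·(f_i(x)/f_j(x)).
Exponential densities:
  p_I = 0.47·e^(−0.47·0.86) = 0.47·e^(−0.4042) = 0.31373
  p_II = 1.69·e^(−1.69·0.86) = 1.69·e^(−1.4534) = 0.395078
  p_III = 2.70·e^(−2.70·0.86) = 2.70·e^(−2.3220) = 0.264809
0.0972563 / 0.126425 ≈ 0.769

0.769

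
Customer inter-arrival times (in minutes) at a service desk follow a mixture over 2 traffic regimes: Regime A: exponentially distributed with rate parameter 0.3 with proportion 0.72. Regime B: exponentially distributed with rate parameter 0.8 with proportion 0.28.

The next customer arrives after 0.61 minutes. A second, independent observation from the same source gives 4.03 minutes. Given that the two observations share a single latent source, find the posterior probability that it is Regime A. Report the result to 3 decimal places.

0.786

Posterior ∝ prior × likelihood, so P(k | x) ∝ P(Z=k) f_k(x); normalise over all components.
Since both observations come from the same component, the likelihood for component k is f_k(x₁)·f_k(x₂).
  L_A = [0.3·e^(−0.3·0.61) = 0.3·e^(−0.1830) = 0.24983] × [0.0895487] = 0.022372
  L_B = [0.8·e^(−0.8·0.61) = 0.8·e^(−0.4880) = 0.491082] × [0.0318364] = 0.0156343
Weight by the priors:
  P(Z=A)·L_A = 0.72 × 0.022372 = 0.0161078
  P(Z=B)·L_B = 0.28 × 0.0156343 = 0.00437761
Marginal: 0.0161078 + 0.00437761 = 0.0204854
P(Regime A | x₁,x₂) ≈ 0.786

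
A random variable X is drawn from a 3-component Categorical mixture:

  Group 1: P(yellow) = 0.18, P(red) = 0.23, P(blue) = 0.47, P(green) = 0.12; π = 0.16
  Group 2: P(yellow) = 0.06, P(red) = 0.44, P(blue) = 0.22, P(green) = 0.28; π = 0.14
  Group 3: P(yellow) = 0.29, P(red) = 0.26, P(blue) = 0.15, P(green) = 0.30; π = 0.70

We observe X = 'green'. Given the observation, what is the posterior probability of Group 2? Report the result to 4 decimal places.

0.1461

By Bayes' theorem, P(k | x) = w_k f_k(x) / Σ_j w_j f_j(x).
Evaluate each component's likelihood at the observed value:
  f_1 = 0.12
  f_2 = 0.28
  f_3 = 0.3
Unnormalised posteriors:
  w_1·f_1 = 0.16 × 0.12 = 0.0192
  w_2·f_2 = 0.14 × 0.28 = 0.0392
  w_3·f_3 = 0.70 × 0.3 = 0.21
Marginal: 0.0192 + 0.0392 + 0.21 = 0.2684
So the posterior for Group 2 is 0.0392 / 0.2684 ≈ 0.1461.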